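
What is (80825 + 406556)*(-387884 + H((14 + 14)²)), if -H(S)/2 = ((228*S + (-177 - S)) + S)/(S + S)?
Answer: -148300110836411/784 ≈ -1.8916e+11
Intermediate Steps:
H(S) = -(-177 + 228*S)/S (H(S) = -2*((228*S + (-177 - S)) + S)/(S + S) = -2*((-177 + 227*S) + S)/(2*S) = -2*(-177 + 228*S)*1/(2*S) = -(-177 + 228*S)/S)
(80825 + 406556)*(-387884 + H((14 + 14)²)) = (80825 + 406556)*(-387884 + (-228 + 177/((14 + 14)²))) = 487381*(-387884 + (-228 + 177/(28²))) = 487381*(-387884 + (-228 + 177/784)) = 487381*(-387884 - 178575/784) = 487381*(-304279631/784) = -148300110836411/784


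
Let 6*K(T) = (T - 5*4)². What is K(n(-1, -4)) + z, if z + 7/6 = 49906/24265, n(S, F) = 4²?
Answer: 172607/48530 ≈ 3.5567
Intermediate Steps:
n(S, F) = 16
z = 129581/145590 (z = -7/6 + 49906/24265 = 129581/145590 ≈ 0.89004)
K(T) = (-20 + T)²/6 (K(T) = (T - 5*4)²/6 = (T - 20)²/6 = (-20 + T)²/6)
K(n(-1, -4)) + z = (-20 + 16)²/6 + 129581/145590 = (⅙)*(-4)² + 129581/145590 = (⅙)*16 + 129581/145590 = 8/3 + 129581/145590 = 172607/48530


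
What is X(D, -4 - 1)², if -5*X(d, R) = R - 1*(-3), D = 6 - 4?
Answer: 4/25 ≈ 0.16000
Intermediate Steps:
D = 2
X(d, R) = -⅗ - R/5 (X(d, R) = -(R - 1*(-3))/5 = -(R + 3)/5 = -(3 + R)/5 = -⅗ - R/5)
X(D, -4 - 1)² = (-⅗ - (-4 - 1)/5)² = (-⅗ - ⅕*(-5))² = (-⅗ + 1)² = (⅖)² = 4/25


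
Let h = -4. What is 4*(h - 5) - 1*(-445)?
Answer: 409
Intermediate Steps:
4*(h - 5) - 1*(-445) = 4*(-4 - 5) - 1*(-445) = 4*(-9) + 445 = -36 + 445 = 409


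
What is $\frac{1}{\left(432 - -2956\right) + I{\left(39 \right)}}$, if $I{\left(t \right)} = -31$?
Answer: $\frac{1}{3357} \approx 0.00029788$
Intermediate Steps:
$\frac{1}{\left(432 - -2956\right) + I{\left(39 \right)}} = \frac{1}{\left(432 - -2956\right) - 31} = \frac{1}{\left(432 + 2956\right) - 31} = \frac{1}{3388 - 31} = \frac{1}{3357}$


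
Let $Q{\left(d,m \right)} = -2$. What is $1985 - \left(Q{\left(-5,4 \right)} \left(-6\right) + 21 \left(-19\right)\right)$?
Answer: $2372$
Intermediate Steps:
$1985 - \left(Q{\left(-5,4 \right)} \left(-6\right) + 21 \left(-19\right)\right) = 1985 - \left(\left(-2\right) \left(-6\right) + 21 \left(-19\right)\right) = 1985 - \left(12 - 399\right) = 1985 - -387 = 1985 + 387 = 2372$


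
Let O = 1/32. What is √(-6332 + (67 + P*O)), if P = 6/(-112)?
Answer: I*√78588181/112 ≈ 79.152*I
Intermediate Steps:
O = 1/32 ≈ 0.031250
P = -3/56 (P = 6*(-1/112) = -3/56 ≈ -0.053571)
√(-6332 + (67 + P*O)) = √(-6332 + (67 - 3/56*1/32)) = √(-6332 + (67 - 3/1792)) = √(-6332 + 120061/1792) = √(-11226883/1792) = I*√78588181/112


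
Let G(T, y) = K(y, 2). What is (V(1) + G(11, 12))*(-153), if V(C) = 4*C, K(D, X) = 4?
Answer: -1224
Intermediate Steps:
G(T, y) = 4
(V(1) + G(11, 12))*(-153) = (4*1 + 4)*(-153) = (4 + 4)*(-153) = 8*(-153) = -1224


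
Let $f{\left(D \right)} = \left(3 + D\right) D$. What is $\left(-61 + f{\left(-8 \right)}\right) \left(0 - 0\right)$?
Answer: $0$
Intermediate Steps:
$f{\left(D \right)} = D \left(3 + D\right)$
$\left(-61 + f{\left(-8 \right)}\right) \left(0 - 0\right) = \left(-61 - 8 \left(3 - 8\right)\right) \left(0 - 0\right) = \left(-61 - -40\right) \left(0 + 0\right) = \left(-61 + 40\right) 0 = \left(-21\right) 0 = 0$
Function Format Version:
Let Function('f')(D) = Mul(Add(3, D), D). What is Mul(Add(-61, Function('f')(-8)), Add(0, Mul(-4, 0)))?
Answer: 0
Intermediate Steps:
Function('f')(D) = Mul(D, Add(3, D))
Mul(Add(-61, Function('f')(-8)), Add(0, Mul(-4, 0))) = Mul(Add(-61, Mul(-8, Add(3, -8))), Add(0, Mul(-4, 0))) = Mul(Add(-61, Mul(-8, -5)), Add(0, 0)) = Mul(Add(-61, 40), 0) = Mul(-21, 0) = 0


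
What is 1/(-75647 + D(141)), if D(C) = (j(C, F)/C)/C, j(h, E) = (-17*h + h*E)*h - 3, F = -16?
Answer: -6627/501531361 ≈ -1.3214e-5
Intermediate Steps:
j(h, E) = -3 + h*(-17*h + E*h) (j(h, E) = (-17*h + E*h)*h - 3 = h*(-17*h + E*h) - 3 = -3 + h*(-17*h + E*h))
D(C) = (-3 - 33*C²)/C² (D(C) = ((-3 - 17*C² - 16*C²)/C)/C = ((-3 - 33*C²)/C)/C = (-3 - 33*C²)/C²)
1/(-75647 + D(141)) = 1/(-75647 + (-33 - 3/141²)) = 1/(-75647 + (-33 - 3*1/19881)) = 1/(-75647 + (-33 - 1/6627)) = 1/(-75647 - 218692/6627) = 1/(-501531361/6627) = -6627/501531361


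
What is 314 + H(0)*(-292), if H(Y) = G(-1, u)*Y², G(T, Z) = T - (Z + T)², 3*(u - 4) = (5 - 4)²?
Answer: 314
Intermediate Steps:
u = 13/3 (u = 4 + (5 - 4)²/3 = 4 + (⅓)*1² = 4 + (⅓)*1 = 4 + ⅓ = 13/3 ≈ 4.3333)
G(T, Z) = T - (T + Z)²
H(Y) = -109*Y²/9 (H(Y) = (-1 - (-1 + 13/3)²)*Y² = (-1 - (10/3)²)*Y² = (-1 - 1*100/9)*Y² = (-1 - 100/9)*Y² = -109*Y²/9)
314 + H(0)*(-292) = 314 - 109/9*0²*(-292) = 314 - 109/9*0*(-292) = 314 + 0*(-292) = 314 + 0 = 314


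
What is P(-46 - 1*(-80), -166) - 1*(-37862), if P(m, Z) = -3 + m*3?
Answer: 37961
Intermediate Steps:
P(m, Z) = -3 + 3*m
P(-46 - 1*(-80), -166) - 1*(-37862) = (-3 + 3*(-46 - 1*(-80))) - 1*(-37862) = (-3 + 3*(-46 + 80)) + 37862 = (-3 + 3*34) + 37862 = (-3 + 102) + 37862 = 99 + 37862 = 37961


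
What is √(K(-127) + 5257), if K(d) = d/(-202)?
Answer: √214532282/202 ≈ 72.510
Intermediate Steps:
K(d) = -d/202 (K(d) = d*(-1/202) = -d/202)
√(K(-127) + 5257) = √(-1/202*(-127) + 5257) = √(127/202 + 5257) = √(1062041/202) = √214532282/202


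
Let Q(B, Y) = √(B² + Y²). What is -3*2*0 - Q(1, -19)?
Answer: -√362 ≈ -19.026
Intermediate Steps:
-3*2*0 - Q(1, -19) = -3*2*0 - √(1² + (-19)²) = -6*0 - √(1 + 361) = 0 - √362 = -√362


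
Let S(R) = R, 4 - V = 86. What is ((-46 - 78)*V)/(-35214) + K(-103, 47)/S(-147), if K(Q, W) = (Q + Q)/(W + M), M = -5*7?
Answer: -890189/5176458 ≈ -0.17197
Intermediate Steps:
V = -82 (V = 4 - 1*86 = 4 - 86 = -82)
M = -35
K(Q, W) = 2*Q/(-35 + W) (K(Q, W) = (Q + Q)/(W - 35) = (2*Q)/(-35 + W) = 2*Q/(-35 + W))
((-46 - 78)*V)/(-35214) + K(-103, 47)/S(-147) = ((-46 - 78)*(-82))/(-35214) + (2*(-103)/(-35 + 47))/(-147) = -124*(-82)*(-1/35214) + (2*(-103)/12)*(-1/147) = 10168*(-1/35214) + (2*(-103)*(1/12))*(-1/147) = -5084/17607 - 103/6*(-1/147) = -5084/17607 + 103/882 = -890189/5176458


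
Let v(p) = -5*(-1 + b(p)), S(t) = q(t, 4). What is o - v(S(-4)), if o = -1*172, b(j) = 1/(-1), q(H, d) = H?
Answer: -182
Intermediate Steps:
b(j) = -1
S(t) = t
o = -172
v(p) = 10 (v(p) = -5*(-1 - 1) = -5*(-2) = 10)
o - v(S(-4)) = -172 - 1*10 = -172 - 10 = -182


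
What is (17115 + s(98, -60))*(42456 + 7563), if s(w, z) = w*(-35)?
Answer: 684510015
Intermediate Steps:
s(w, z) = -35*w
(17115 + s(98, -60))*(42456 + 7563) = (17115 - 35*98)*(42456 + 7563) = (17115 - 3430)*50019 = 13685*50019 = 684510015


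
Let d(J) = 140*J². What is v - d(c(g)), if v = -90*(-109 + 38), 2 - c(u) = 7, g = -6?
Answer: 2890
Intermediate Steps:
c(u) = -5 (c(u) = 2 - 1*7 = 2 - 7 = -5)
v = 6390 (v = -90*(-71) = 6390)
v - d(c(g)) = 6390 - 140*(-5)² = 6390 - 140*25 = 6390 - 1*3500 = 6390 - 3500 = 2890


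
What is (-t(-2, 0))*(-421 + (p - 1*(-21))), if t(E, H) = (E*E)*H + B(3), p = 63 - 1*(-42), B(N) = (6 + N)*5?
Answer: 13275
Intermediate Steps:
B(N) = 30 + 5*N
p = 105 (p = 63 + 42 = 105)
t(E, H) = 45 + H*E² (t(E, H) = (E*E)*H + (30 + 5*3) = E²*H + (30 + 15) = H*E² + 45 = 45 + H*E²)
(-t(-2, 0))*(-421 + (p - 1*(-21))) = (-(45 + 0*(-2)²))*(-421 + (105 - 1*(-21))) = (-(45 + 0*4))*(-421 + (105 + 21)) = (-(45 + 0))*(-421 + 126) = -1*45*(-295) = -45*(-295) = 13275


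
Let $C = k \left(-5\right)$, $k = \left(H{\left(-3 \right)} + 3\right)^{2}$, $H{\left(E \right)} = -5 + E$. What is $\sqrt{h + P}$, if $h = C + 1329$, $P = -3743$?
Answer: $i \sqrt{2539} \approx 50.388 i$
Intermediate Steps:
$k = 25$ ($k = \left(\left(-5 - 3\right) + 3\right)^{2} = \left(-8 + 3\right)^{2} = \left(-5\right)^{2} = 25$)
$C = -125$ ($C = 25 \left(-5\right) = -125$)
$h = 1204$ ($h = -125 + 1329 = 1204$)
$\sqrt{h + P} = \sqrt{1204 - 3743} = \sqrt{-2539} = i \sqrt{2539}$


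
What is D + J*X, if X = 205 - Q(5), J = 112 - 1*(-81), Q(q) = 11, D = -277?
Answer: 37165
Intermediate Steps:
J = 193 (J = 112 + 81 = 193)
X = 194 (X = 205 - 1*11 = 205 - 11 = 194)
D + J*X = -277 + 193*194 = -277 + 37442 = 37165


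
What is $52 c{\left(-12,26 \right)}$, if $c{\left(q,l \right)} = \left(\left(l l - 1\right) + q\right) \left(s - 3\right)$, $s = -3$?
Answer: $-206856$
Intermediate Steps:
$c{\left(q,l \right)} = 6 - 6 q - 6 l^{2}$ ($c{\left(q,l \right)} = \left(\left(l l - 1\right) + q\right) \left(-3 - 3\right) = \left(\left(l^{2} - 1\right) + q\right) \left(-6\right) = \left(\left(-1 + l^{2}\right) + q\right) \left(-6\right) = \left(-1 + q + l^{2}\right) \left(-6\right) = 6 - 6 q - 6 l^{2}$)
$52 c{\left(-12,26 \right)} = 52 \left(6 - -72 - 6 \cdot 26^{2}\right) = 52 \left(6 + 72 - 4056\right) = 52 \left(-3978\right) = -206856$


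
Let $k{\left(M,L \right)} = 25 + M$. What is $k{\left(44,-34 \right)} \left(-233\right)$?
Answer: $-16077$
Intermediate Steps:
$k{\left(44,-34 \right)} \left(-233\right) = \left(25 + 44\right) \left(-233\right) = 69 \left(-233\right) = -16077$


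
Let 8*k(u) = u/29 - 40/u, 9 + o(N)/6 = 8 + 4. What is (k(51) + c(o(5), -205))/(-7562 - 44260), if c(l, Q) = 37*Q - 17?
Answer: 89945423/613157904 ≈ 0.14669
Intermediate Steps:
o(N) = 18 (o(N) = -54 + 6*(8 + 4) = -54 + 6*12 = -54 + 72 = 18)
k(u) = -5/u + u/232 (k(u) = (u/29 - 40/u)/8 = (-40/u + u/29)/8 = -5/u + u/232)
c(l, Q) = -17 + 37*Q
(k(51) + c(o(5), -205))/(-7562 - 44260) = ((-5/51 + (1/232)*51) + (-17 + 37*(-205)))/(-7562 - 44260) = ((-5*1/51 + 51/232) + (-17 - 7585))/(-51822) = ((-5/51 + 51/232) - 7602)*(-1/51822) = (1441/11832 - 7602)*(-1/51822) = -89945423/11832*(-1/51822) = 89945423/613157904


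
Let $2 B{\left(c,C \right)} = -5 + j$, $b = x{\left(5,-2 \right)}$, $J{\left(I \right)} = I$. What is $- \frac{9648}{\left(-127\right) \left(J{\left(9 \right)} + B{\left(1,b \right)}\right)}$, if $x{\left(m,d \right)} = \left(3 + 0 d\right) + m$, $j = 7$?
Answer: $\frac{4824}{635} \approx 7.5968$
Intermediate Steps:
$x{\left(m,d \right)} = 3 + m$ ($x{\left(m,d \right)} = \left(3 + 0\right) + m = 3 + m$)
$b = 8$ ($b = 3 + 5 = 8$)
$B{\left(c,C \right)} = 1$ ($B{\left(c,C \right)} = \frac{-5 + 7}{2} = \frac{1}{2} \cdot 2 = 1$)
$- \frac{9648}{\left(-127\right) \left(J{\left(9 \right)} + B{\left(1,b \right)}\right)} = - \frac{9648}{\left(-127\right) \left(9 + 1\right)} = - \frac{9648}{\left(-127\right) 10} = - \frac{9648}{-1270} = \left(-9648\right) \left(- \frac{1}{1270}\right) = \frac{4824}{635}$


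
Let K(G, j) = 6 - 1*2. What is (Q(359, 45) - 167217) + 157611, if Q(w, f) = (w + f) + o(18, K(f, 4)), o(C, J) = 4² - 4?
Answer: -9190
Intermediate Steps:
K(G, j) = 4 (K(G, j) = 6 - 2 = 4)
o(C, J) = 12 (o(C, J) = 16 - 4 = 12)
Q(w, f) = 12 + f + w (Q(w, f) = (w + f) + 12 = (f + w) + 12 = 12 + f + w)
(Q(359, 45) - 167217) + 157611 = ((12 + 45 + 359) - 167217) + 157611 = (416 - 167217) + 157611 = -166801 + 157611 = -9190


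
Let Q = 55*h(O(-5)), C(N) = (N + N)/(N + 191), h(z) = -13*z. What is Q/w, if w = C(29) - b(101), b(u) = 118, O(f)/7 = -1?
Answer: -550550/12951 ≈ -42.510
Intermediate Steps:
O(f) = -7 (O(f) = 7*(-1) = -7)
C(N) = 2*N/(191 + N) (C(N) = (2*N)/(191 + N) = 2*N/(191 + N))
Q = 5005 (Q = 55*(-13*(-7)) = 55*91 = 5005)
w = -12951/110 (w = 2*29/(191 + 29) - 1*118 = 2*29/220 - 118 = 2*29*(1/220) - 118 = 29/110 - 118 = -12951/110 ≈ -117.74)
Q/w = 5005/(-12951/110) = 5005*(-110/12951) = -550550/12951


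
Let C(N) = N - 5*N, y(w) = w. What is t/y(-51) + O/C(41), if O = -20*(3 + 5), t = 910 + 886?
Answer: -71596/2091 ≈ -34.240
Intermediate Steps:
t = 1796
C(N) = -4*N
O = -160 (O = -20*8 = -160)
t/y(-51) + O/C(41) = 1796/(-51) - 160/((-4*41)) = 1796*(-1/51) - 160/(-164) = -1796/51 - 160*(-1/164) = -1796/51 + 40/41 = -71596/2091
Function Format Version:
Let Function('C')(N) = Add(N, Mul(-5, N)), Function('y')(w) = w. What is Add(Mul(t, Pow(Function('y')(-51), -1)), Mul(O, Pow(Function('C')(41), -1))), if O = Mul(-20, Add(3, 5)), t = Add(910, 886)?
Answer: Rational(-71596, 2091) ≈ -34.240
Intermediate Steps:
t = 1796
Function('C')(N) = Mul(-4, N)
O = -160 (O = Mul(-20, 8) = -160)
Add(Mul(t, Pow(Function('y')(-51), -1)), Mul(O, Pow(Function('C')(41), -1))) = Add(Mul(1796, Pow(-51, -1)), Mul(-160, Pow(Mul(-4, 41), -1))) = Add(Mul(1796, Rational(-1, 51)), Mul(-160, Pow(-164, -1))) = Add(Rational(-1796, 51), Mul(-160, Rational(-1, 164))) = Add(Rational(-1796, 51), Rational(40, 41)) = Rational(-71596, 2091)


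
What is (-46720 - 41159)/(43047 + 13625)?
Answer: -7989/5152 ≈ -1.5507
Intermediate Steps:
(-46720 - 41159)/(43047 + 13625) = -87879/56672 = -87879*1/56672 = -7989/5152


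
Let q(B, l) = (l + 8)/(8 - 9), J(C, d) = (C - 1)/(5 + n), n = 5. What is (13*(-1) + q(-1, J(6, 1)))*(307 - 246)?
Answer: -2623/2 ≈ -1311.5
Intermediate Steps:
J(C, d) = -⅒ + C/10 (J(C, d) = (C - 1)/(5 + 5) = (-1 + C)/10 = (-1 + C)*(⅒) = -⅒ + C/10)
q(B, l) = -8 - l (q(B, l) = (8 + l)/(-1) = (8 + l)*(-1) = -8 - l)
(13*(-1) + q(-1, J(6, 1)))*(307 - 246) = (13*(-1) + (-8 - (-⅒ + (⅒)*6)))*(307 - 246) = (-13 + (-8 - (-⅒ + ⅗)))*61 = (-13 + (-8 - 1*½))*61 = (-13 + (-8 - ½))*61 = (-13 - 17/2)*61 = -43/2*61 = -2623/2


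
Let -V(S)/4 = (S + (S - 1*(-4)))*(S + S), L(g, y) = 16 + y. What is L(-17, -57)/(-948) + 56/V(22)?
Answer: 3055/83424 ≈ 0.036620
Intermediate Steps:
V(S) = -8*S*(4 + 2*S) (V(S) = -4*(S + (S - 1*(-4)))*(S + S) = -4*(S + (S + 4))*2*S = -4*(S + (4 + S))*2*S = -4*(4 + 2*S)*2*S = -8*S*(4 + 2*S))
L(-17, -57)/(-948) + 56/V(22) = (16 - 57)/(-948) + 56/((-16*22*(2 + 22))) = -41*(-1/948) + 56/((-16*22*24)) = 41/948 + 56/(-8448) = 41/948 + 56*(-1/8448) = 41/948 - 7/1056 = 3055/83424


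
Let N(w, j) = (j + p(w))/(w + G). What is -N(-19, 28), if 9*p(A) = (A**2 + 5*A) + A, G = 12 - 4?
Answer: 499/99 ≈ 5.0404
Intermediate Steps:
G = 8
p(A) = A**2/9 + 2*A/3 (p(A) = ((A**2 + 5*A) + A)/9 = (A**2 + 6*A)/9 = A**2/9 + 2*A/3)
N(w, j) = (j + w*(6 + w)/9)/(8 + w) (N(w, j) = (j + w*(6 + w)/9)/(w + 8) = (j + w*(6 + w)/9)/(8 + w))
-N(-19, 28) = -(28 + (1/9)*(-19)*(6 - 19))/(8 - 19) = -(28 + (1/9)*(-19)*(-13))/(-11) = -(-1)*(28 + 247/9)/11 = -(-1)*499/(11*9) = -1*(-499/99) = 499/99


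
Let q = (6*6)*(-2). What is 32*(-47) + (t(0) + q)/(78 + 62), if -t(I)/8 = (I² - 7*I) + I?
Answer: -52658/35 ≈ -1504.5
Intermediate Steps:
t(I) = -8*I² + 48*I (t(I) = -8*((I² - 7*I) + I) = -8*(I² - 6*I) = -8*I² + 48*I)
q = -72 (q = 36*(-2) = -72)
32*(-47) + (t(0) + q)/(78 + 62) = 32*(-47) + (8*0*(6 - 1*0) - 72)/(78 + 62) = -1504 + (8*0*(6 + 0) - 72)/140 = -1504 + (8*0*6 - 72)*(1/140) = -1504 + (0 - 72)*(1/140) = -1504 - 72*1/140 = -1504 - 18/35 = -52658/35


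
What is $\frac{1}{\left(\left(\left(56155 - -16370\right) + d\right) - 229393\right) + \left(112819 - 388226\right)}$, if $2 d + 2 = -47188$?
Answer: $- \frac{1}{455870} \approx -2.1936 \cdot 10^{-6}$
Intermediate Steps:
$d = -23595$ ($d = -1 + \frac{1}{2} \left(-47188\right) = -1 - 23594 = -23595$)
$\frac{1}{\left(\left(\left(56155 - -16370\right) + d\right) - 229393\right) + \left(112819 - 388226\right)} = \frac{1}{\left(\left(\left(56155 - -16370\right) - 23595\right) - 229393\right) + \left(112819 - 388226\right)} = \frac{1}{\left(\left(\left(56155 + 16370\right) - 23595\right) - 229393\right) + \left(112819 - 388226\right)} = \frac{1}{\left(\left(72525 - 23595\right) - 229393\right) - 275407} = \frac{1}{\left(48930 - 229393\right) - 275407} = \frac{1}{-180463 - 275407} = \frac{1}{-455870} = - \frac{1}{455870}$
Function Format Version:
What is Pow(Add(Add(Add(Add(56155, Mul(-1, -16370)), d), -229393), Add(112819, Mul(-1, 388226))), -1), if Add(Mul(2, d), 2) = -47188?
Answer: Rational(-1, 455870) ≈ -2.1936e-6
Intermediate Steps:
d = -23595 (d = Add(-1, Mul(Rational(1, 2), -47188)) = Add(-1, -23594) = -23595)
Pow(Add(Add(Add(Add(56155, Mul(-1, -16370)), d), -229393), Add(112819, Mul(-1, 388226))), -1) = Pow(Add(Add(Add(Add(56155, Mul(-1, -16370)), -23595), -229393), Add(112819, Mul(-1, 388226))), -1) = Pow(Add(Add(Add(Add(56155, 16370), -23595), -229393), Add(112819, -388226)), -1) = Pow(Add(Add(Add(72525, -23595), -229393), -275407), -1) = Pow(Add(Add(48930, -229393), -275407), -1) = Pow(Add(-180463, -275407), -1) = Pow(-455870, -1) = Rational(-1, 455870)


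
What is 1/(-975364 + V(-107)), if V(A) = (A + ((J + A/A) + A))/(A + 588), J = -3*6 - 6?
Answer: -481/469150321 ≈ -1.0253e-6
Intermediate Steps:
J = -24 (J = -18 - 6 = -24)
V(A) = (-23 + 2*A)/(588 + A) (V(A) = (A + ((-24 + A/A) + A))/(A + 588) = (A + ((-24 + 1) + A))/(588 + A) = (A + (-23 + A))/(588 + A) = (-23 + 2*A)/(588 + A))
1/(-975364 + V(-107)) = 1/(-975364 + (-23 + 2*(-107))/(588 - 107)) = 1/(-975364 + (-23 - 214)/481) = 1/(-975364 + (1/481)*(-237)) = 1/(-975364 - 237/481) = 1/(-469150321/481) = -481/469150321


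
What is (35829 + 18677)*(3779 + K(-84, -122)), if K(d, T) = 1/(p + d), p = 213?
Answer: 26571238952/129 ≈ 2.0598e+8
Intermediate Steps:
K(d, T) = 1/(213 + d)
(35829 + 18677)*(3779 + K(-84, -122)) = (35829 + 18677)*(3779 + 1/(213 - 84)) = 54506*(3779 + 1/129) = 54506*(487492/129) = 26571238952/129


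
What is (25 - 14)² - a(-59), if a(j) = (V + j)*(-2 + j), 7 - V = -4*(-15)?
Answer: -6711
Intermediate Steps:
V = -53 (V = 7 - (-4)*(-15) = 7 - 1*60 = 7 - 60 = -53)
a(j) = (-53 + j)*(-2 + j)
(25 - 14)² - a(-59) = (25 - 14)² - (106 + (-59)² - 55*(-59)) = 11² - (106 + 3481 + 3245) = 121 - 1*6832 = 121 - 6832 = -6711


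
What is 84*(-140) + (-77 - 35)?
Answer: -11872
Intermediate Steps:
84*(-140) + (-77 - 35) = -11760 - 112 = -11872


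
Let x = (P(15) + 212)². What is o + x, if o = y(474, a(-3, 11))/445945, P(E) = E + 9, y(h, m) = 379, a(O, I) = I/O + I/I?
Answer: 24837353099/445945 ≈ 55696.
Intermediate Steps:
a(O, I) = 1 + I/O (a(O, I) = I/O + 1 = 1 + I/O)
P(E) = 9 + E
x = 55696 (x = ((9 + 15) + 212)² = (24 + 212)² = 236² = 55696)
o = 379/445945 ≈ 0.00084988
o + x = 379/445945 + 55696 = 24837353099/445945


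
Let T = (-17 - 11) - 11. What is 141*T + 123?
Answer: -5376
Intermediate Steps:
T = -39 (T = -28 - 11 = -39)
141*T + 123 = 141*(-39) + 123 = -5499 + 123 = -5376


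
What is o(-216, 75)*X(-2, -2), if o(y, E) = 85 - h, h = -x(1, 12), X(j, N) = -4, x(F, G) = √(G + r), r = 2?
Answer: -340 - 4*√14 ≈ -354.97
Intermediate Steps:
x(F, G) = √(2 + G) (x(F, G) = √(G + 2) = √(2 + G))
h = -√14 (h = -√(2 + 12) = -√14 ≈ -3.7417)
o(y, E) = 85 + √14 (o(y, E) = 85 - (-1)*√14 = 85 + √14)
o(-216, 75)*X(-2, -2) = (85 + √14)*(-4) = -340 - 4*√14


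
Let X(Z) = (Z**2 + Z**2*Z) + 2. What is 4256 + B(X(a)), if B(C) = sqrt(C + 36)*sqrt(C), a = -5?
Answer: 4256 - 14*sqrt(31) ≈ 4178.1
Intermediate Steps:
X(Z) = 2 + Z**2 + Z**3 (X(Z) = (Z**2 + Z**3) + 2 = 2 + Z**2 + Z**3)
B(C) = sqrt(C)*sqrt(36 + C) (B(C) = sqrt(36 + C)*sqrt(C) = sqrt(C)*sqrt(36 + C))
4256 + B(X(a)) = 4256 + sqrt(2 + (-5)**2 + (-5)**3)*sqrt(36 + (2 + (-5)**2 + (-5)**3)) = 4256 + sqrt(2 + 25 - 125)*sqrt(36 + (2 + 25 - 125)) = 4256 + sqrt(-98)*sqrt(36 - 98) = 4256 + (7*I*sqrt(2))*sqrt(-62) = 4256 + (7*I*sqrt(2))*(I*sqrt(62)) = 4256 - 14*sqrt(31)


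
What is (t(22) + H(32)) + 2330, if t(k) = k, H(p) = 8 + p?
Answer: 2392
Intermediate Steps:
(t(22) + H(32)) + 2330 = (22 + (8 + 32)) + 2330 = (22 + 40) + 2330 = 62 + 2330 = 2392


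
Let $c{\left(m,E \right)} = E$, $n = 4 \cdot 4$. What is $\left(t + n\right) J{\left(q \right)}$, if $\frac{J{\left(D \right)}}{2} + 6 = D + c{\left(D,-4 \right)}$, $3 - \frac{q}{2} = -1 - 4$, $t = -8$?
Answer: $96$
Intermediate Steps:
$n = 16$
$q = 16$ ($q = 6 - 2 \left(-1 - 4\right) = 6 - -10 = 6 + 10 = 16$)
$J{\left(D \right)} = -20 + 2 D$ ($J{\left(D \right)} = -12 + 2 \left(D - 4\right) = -12 + 2 \left(-4 + D\right) = -12 + \left(-8 + 2 D\right) = -20 + 2 D$)
$\left(t + n\right) J{\left(q \right)} = \left(-8 + 16\right) \left(-20 + 2 \cdot 16\right) = 8 \left(-20 + 32\right) = 8 \cdot 12 = 96$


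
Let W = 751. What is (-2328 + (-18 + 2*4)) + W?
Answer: -1587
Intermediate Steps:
(-2328 + (-18 + 2*4)) + W = (-2328 + (-18 + 2*4)) + 751 = (-2328 + (-18 + 8)) + 751 = (-2328 - 10) + 751 = -2338 + 751 = -1587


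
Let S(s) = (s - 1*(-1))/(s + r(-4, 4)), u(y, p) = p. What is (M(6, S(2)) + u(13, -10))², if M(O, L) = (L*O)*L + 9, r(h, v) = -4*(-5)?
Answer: 46225/58564 ≈ 0.78931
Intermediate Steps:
r(h, v) = 20
S(s) = (1 + s)/(20 + s) (S(s) = (s - 1*(-1))/(s + 20) = (s + 1)/(20 + s) = (1 + s)/(20 + s))
M(O, L) = 9 + O*L² (M(O, L) = O*L² + 9 = 9 + O*L²)
(M(6, S(2)) + u(13, -10))² = ((9 + 6*((1 + 2)/(20 + 2))²) - 10)² = ((9 + 6*(3/22)²) - 10)² = ((9 + 6*(9/484)) - 10)² = ((9 + 27/242) - 10)² = (2205/242 - 10)² = (-215/242)² = 46225/58564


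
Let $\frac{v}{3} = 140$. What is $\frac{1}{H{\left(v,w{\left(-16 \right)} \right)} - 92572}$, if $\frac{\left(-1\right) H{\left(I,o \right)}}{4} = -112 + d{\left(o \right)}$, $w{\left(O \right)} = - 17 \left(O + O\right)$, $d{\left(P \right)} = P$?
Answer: $- \frac{1}{94300} \approx -1.0604 \cdot 10^{-5}$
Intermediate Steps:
$v = 420$ ($v = 3 \cdot 140 = 420$)
$w{\left(O \right)} = - 34 O$ ($w{\left(O \right)} = - 17 \cdot 2 O = - 34 O$)
$H{\left(I,o \right)} = 448 - 4 o$ ($H{\left(I,o \right)} = - 4 \left(-112 + o\right) = 448 - 4 o$)
$\frac{1}{H{\left(v,w{\left(-16 \right)} \right)} - 92572} = \frac{1}{\left(448 - 4 \left(\left(-34\right) \left(-16\right)\right)\right) - 92572} = \frac{1}{\left(448 - 2176\right) - 92572} = \frac{1}{-1728 - 92572} = \frac{1}{-94300} = - \frac{1}{94300}$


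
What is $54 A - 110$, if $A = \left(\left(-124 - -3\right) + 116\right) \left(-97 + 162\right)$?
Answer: $-17660$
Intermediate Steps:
$A = -325$ ($A = \left(\left(-124 + 3\right) + 116\right) 65 = \left(-121 + 116\right) 65 = \left(-5\right) 65 = -325$)
$54 A - 110 = 54 \left(-325\right) - 110 = -17550 - 110 = -17660$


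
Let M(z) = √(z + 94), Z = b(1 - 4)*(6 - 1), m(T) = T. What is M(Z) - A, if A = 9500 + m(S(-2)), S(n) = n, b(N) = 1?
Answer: -9498 + 3*√11 ≈ -9488.0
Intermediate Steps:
Z = 5 (Z = 1*(6 - 1) = 1*5 = 5)
M(z) = √(94 + z)
A = 9498 (A = 9500 - 2 = 9498)
M(Z) - A = √(94 + 5) - 1*9498 = √99 - 9498 = 3*√11 - 9498 = -9498 + 3*√11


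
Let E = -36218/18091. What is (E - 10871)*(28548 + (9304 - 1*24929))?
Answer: -2541999059117/18091 ≈ -1.4051e+8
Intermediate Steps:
E = -36218/18091 (E = -36218*1/18091 = -36218/18091 ≈ -2.0020)
(E - 10871)*(28548 + (9304 - 1*24929)) = (-36218/18091 - 10871)*(28548 + (9304 - 1*24929)) = -196703479*(28548 + (9304 - 24929))/18091 = -196703479*(28548 - 15625)/18091 = -196703479/18091*12923 = -2541999059117/18091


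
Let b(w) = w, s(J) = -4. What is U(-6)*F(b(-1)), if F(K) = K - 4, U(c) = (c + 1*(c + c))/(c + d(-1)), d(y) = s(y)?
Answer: -9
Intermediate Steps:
d(y) = -4
U(c) = 3*c/(-4 + c) (U(c) = (c + 1*(c + c))/(c - 4) = (c + 1*(2*c))/(-4 + c) = (c + 2*c)/(-4 + c) = (3*c)/(-4 + c) = 3*c/(-4 + c))
F(K) = -4 + K
U(-6)*F(b(-1)) = (3*(-6)/(-4 - 6))*(-4 - 1) = (3*(-6)/(-10))*(-5) = (3*(-6)*(-⅒))*(-5) = (9/5)*(-5) = -9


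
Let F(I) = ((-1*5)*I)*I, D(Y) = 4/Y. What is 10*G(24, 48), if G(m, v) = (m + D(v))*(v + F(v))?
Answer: -2762840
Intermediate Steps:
F(I) = -5*I**2 (F(I) = (-5*I)*I = -5*I**2)
G(m, v) = (m + 4/v)*(v - 5*v**2)
10*G(24, 48) = 10*(4 - 20*48 + 24*48 - 5*24*48**2) = 10*(4 - 960 + 1152 - 5*24*2304) = 10*(4 - 960 + 1152 - 276480) = 10*(-276284) = -2762840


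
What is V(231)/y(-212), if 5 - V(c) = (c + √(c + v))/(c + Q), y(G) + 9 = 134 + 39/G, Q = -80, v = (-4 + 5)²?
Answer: 111088/3995611 - 424*√58/3995611 ≈ 0.026994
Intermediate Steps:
v = 1 (v = 1² = 1)
y(G) = 125 + 39/G (y(G) = -9 + (134 + 39/G) = 125 + 39/G)
V(c) = 5 - (c + √(1 + c))/(-80 + c) (V(c) = 5 - (c + √(c + 1))/(c - 80) = 5 - (c + √(1 + c))/(-80 + c))
V(231)/y(-212) = ((-400 - √(1 + 231) + 4*231)/(-80 + 231))/(125 + 39/(-212)) = ((-400 - √232 + 924)/151)/(125 + 39*(-1/212)) = ((-400 - 2*√58 + 924)/151)/(125 - 39/212) = ((-400 - 2*√58 + 924)/151)/(26461/212) = ((524 - 2*√58)/151)*(212/26461) = (524/151 - 2*√58/151)*(212/26461) = 111088/3995611 - 424*√58/3995611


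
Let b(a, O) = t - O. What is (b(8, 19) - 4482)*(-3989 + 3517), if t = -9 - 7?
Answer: 2132024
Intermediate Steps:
t = -16
b(a, O) = -16 - O
(b(8, 19) - 4482)*(-3989 + 3517) = ((-16 - 1*19) - 4482)*(-3989 + 3517) = ((-16 - 19) - 4482)*(-472) = (-35 - 4482)*(-472) = -4517*(-472) = 2132024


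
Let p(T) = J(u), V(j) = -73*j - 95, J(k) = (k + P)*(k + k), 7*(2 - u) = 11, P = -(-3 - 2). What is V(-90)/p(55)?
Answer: 317275/228 ≈ 1391.6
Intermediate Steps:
P = 5 (P = -1*(-5) = 5)
u = 3/7 (u = 2 - 1/7*11 = 2 - 11/7 = 3/7 ≈ 0.42857)
J(k) = 2*k*(5 + k) (J(k) = (k + 5)*(k + k) = (5 + k)*(2*k) = 2*k*(5 + k))
V(j) = -95 - 73*j
p(T) = 228/49 (p(T) = 2*(3/7)*(5 + 3/7) = 2*(3/7)*(38/7) = 228/49)
V(-90)/p(55) = (-95 - 73*(-90))/(228/49) = (-95 + 6570)*(49/228) = 6475*(49/228) = 317275/228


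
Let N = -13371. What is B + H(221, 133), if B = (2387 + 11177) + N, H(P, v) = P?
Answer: 414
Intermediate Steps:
B = 193 (B = (2387 + 11177) - 13371 = 13564 - 13371 = 193)
B + H(221, 133) = 193 + 221 = 414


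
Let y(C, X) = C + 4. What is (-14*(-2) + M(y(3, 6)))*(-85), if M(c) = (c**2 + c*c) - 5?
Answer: -10285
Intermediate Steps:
y(C, X) = 4 + C
M(c) = -5 + 2*c**2 (M(c) = (c**2 + c**2) - 5 = 2*c**2 - 5 = -5 + 2*c**2)
(-14*(-2) + M(y(3, 6)))*(-85) = (-14*(-2) + (-5 + 2*(4 + 3)**2))*(-85) = (28 + (-5 + 2*7**2))*(-85) = (28 + (-5 + 2*49))*(-85) = (28 + (-5 + 98))*(-85) = (28 + 93)*(-85) = 121*(-85) = -10285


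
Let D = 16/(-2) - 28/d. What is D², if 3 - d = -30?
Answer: 85264/1089 ≈ 78.296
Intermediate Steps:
d = 33 (d = 3 - 1*(-30) = 3 + 30 = 33)
D = -292/33 (D = 16/(-2) - 28/33 = 16*(-½) - 28*1/33 = -8 - 28/33 = -292/33 ≈ -8.8485)
D² = (-292/33)² = 85264/1089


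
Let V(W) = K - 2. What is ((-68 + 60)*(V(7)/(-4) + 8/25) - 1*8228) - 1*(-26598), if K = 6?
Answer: 459386/25 ≈ 18375.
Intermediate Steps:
V(W) = 4 (V(W) = 6 - 2 = 4)
((-68 + 60)*(V(7)/(-4) + 8/25) - 1*8228) - 1*(-26598) = ((-68 + 60)*(4/(-4) + 8/25) - 1*8228) - 1*(-26598) = (-8*(4*(-1/4) + 8*(1/25)) - 8228) + 26598 = (-8*(-1 + 8/25) - 8228) + 26598 = (-8*(-17/25) - 8228) + 26598 = (136/25 - 8228) + 26598 = -205564/25 + 26598 = 459386/25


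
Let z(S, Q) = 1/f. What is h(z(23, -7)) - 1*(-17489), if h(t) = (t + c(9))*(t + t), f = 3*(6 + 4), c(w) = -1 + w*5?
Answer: 7871371/450 ≈ 17492.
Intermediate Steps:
c(w) = -1 + 5*w
f = 30 (f = 3*10 = 30)
z(S, Q) = 1/30
h(t) = 2*t*(44 + t) (h(t) = (t + (-1 + 5*9))*(t + t) = (t + (-1 + 45))*(2*t) = (t + 44)*(2*t) = (44 + t)*(2*t) = 2*t*(44 + t))
h(z(23, -7)) - 1*(-17489) = 2*(1/30)*(44 + 1/30) - 1*(-17489) = 2*(1/30)*(1321/30) + 17489 = 1321/450 + 17489 = 7871371/450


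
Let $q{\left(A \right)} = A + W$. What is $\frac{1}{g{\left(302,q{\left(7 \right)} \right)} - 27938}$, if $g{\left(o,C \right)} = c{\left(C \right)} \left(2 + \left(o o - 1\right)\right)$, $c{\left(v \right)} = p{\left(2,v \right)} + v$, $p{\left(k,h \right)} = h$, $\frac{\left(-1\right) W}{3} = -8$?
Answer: $\frac{1}{5626772} \approx 1.7772 \cdot 10^{-7}$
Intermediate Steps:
$W = 24$ ($W = \left(-3\right) \left(-8\right) = 24$)
$q{\left(A \right)} = 24 + A$ ($q{\left(A \right)} = A + 24 = 24 + A$)
$c{\left(v \right)} = 2 v$ ($c{\left(v \right)} = v + v = 2 v$)
$g{\left(o,C \right)} = 2 C \left(1 + o^{2}\right)$ ($g{\left(o,C \right)} = 2 C \left(2 + \left(o o - 1\right)\right) = 2 C \left(2 + \left(o^{2} - 1\right)\right) = 2 C \left(2 + \left(-1 + o^{2}\right)\right) = 2 C \left(1 + o^{2}\right)$)
$\frac{1}{g{\left(302,q{\left(7 \right)} \right)} - 27938} = \frac{1}{2 \left(24 + 7\right) \left(1 + 302^{2}\right) - 27938} = \frac{1}{2 \cdot 31 \left(1 + 91204\right) - 27938} = \frac{1}{2 \cdot 31 \cdot 91205 - 27938} = \frac{1}{5654710 - 27938} = \frac{1}{5626772}$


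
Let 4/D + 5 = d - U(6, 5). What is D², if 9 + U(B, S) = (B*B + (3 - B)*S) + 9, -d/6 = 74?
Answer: 4/55225 ≈ 7.2431e-5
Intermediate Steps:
d = -444 (d = -6*74 = -444)
U(B, S) = B² + S*(3 - B) (U(B, S) = -9 + ((B*B + (3 - B)*S) + 9) = -9 + ((B² + S*(3 - B)) + 9) = -9 + (9 + B² + S*(3 - B)) = B² + S*(3 - B))
D = -2/235 (D = 4/(-5 + (-444 - (6² + 3*5 - 1*6*5))) = 4/(-5 + (-444 - (36 + 15 - 30))) = 4/(-5 + (-444 - 1*21)) = 4/(-5 + (-444 - 21)) = 4/(-5 - 465) = 4/(-470) = 4*(-1/470) = -2/235 ≈ -0.0085106)
D² = (-2/235)² = 4/55225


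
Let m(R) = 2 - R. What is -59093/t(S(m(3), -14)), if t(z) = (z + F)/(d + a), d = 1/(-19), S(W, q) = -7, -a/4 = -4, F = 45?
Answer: -17905179/722 ≈ -24799.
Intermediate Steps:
a = 16 (a = -4*(-4) = 16)
d = -1/19 ≈ -0.052632
t(z) = 285/101 + 19*z/303 (t(z) = (z + 45)/(-1/19 + 16) = (45 + z)/(303/19) = (45 + z)*(19/303) = 285/101 + 19*z/303)
-59093/t(S(m(3), -14)) = -59093/(285/101 + (19/303)*(-7)) = -59093/(285/101 - 133/303) = -59093/722/303 = -59093*303/722 = -17905179/722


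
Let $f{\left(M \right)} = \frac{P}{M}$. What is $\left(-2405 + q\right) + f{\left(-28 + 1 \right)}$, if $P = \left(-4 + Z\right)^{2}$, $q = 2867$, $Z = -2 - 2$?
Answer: $\frac{12410}{27} \approx 459.63$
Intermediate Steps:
$Z = -4$ ($Z = -2 - 2 = -4$)
$P = 64$ ($P = \left(-4 - 4\right)^{2} = \left(-8\right)^{2} = 64$)
$f{\left(M \right)} = \frac{64}{M}$
$\left(-2405 + q\right) + f{\left(-28 + 1 \right)} = \left(-2405 + 2867\right) + \frac{64}{-28 + 1} = 462 + \frac{64}{-27} = 462 + 64 \left(- \frac{1}{27}\right) = 462 - \frac{64}{27} = \frac{12410}{27}$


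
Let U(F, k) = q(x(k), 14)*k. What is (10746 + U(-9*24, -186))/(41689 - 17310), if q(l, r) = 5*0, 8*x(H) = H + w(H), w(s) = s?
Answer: 10746/24379 ≈ 0.44079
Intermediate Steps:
x(H) = H/4 (x(H) = (H + H)/8 = (2*H)/8 = H/4)
q(l, r) = 0
U(F, k) = 0 (U(F, k) = 0*k = 0)
(10746 + U(-9*24, -186))/(41689 - 17310) = (10746 + 0)/(41689 - 17310) = 10746/24379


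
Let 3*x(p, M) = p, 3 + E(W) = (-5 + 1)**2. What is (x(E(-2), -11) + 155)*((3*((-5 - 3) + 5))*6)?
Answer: -8604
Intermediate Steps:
E(W) = 13 (E(W) = -3 + (-5 + 1)**2 = -3 + (-4)**2 = -3 + 16 = 13)
x(p, M) = p/3
(x(E(-2), -11) + 155)*((3*((-5 - 3) + 5))*6) = ((1/3)*13 + 155)*((3*((-5 - 3) + 5))*6) = (13/3 + 155)*((3*(-8 + 5))*6) = 478*((3*(-3))*6)/3 = 478*(-9*6)/3 = (478/3)*(-54) = -8604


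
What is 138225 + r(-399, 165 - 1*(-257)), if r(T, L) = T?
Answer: 137826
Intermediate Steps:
138225 + r(-399, 165 - 1*(-257)) = 138225 - 399 = 137826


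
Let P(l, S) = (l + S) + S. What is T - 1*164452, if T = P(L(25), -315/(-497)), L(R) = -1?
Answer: -11676073/71 ≈ -1.6445e+5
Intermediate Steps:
P(l, S) = l + 2*S (P(l, S) = (S + l) + S = l + 2*S)
T = 19/71 (T = -1 + 2*(-315/(-497)) = -1 + 2*(-315*(-1/497)) = -1 + 2*(45/71) = -1 + 90/71 = 19/71 ≈ 0.26761)
T - 1*164452 = 19/71 - 1*164452 = 19/71 - 164452 = -11676073/71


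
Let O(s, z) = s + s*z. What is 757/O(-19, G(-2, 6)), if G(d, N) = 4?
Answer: -757/95 ≈ -7.9684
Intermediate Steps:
757/O(-19, G(-2, 6)) = 757/((-19*(1 + 4))) = 757/((-19*5)) = 757/(-95) = 757*(-1/95) = -757/95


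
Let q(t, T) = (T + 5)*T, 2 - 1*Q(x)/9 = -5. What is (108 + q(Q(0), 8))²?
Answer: 44944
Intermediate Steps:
Q(x) = 63 (Q(x) = 18 - 9*(-5) = 18 + 45 = 63)
q(t, T) = T*(5 + T) (q(t, T) = (5 + T)*T = T*(5 + T))
(108 + q(Q(0), 8))² = (108 + 8*(5 + 8))² = (108 + 8*13)² = (108 + 104)² = 212² = 44944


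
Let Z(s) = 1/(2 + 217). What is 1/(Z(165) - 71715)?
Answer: -219/15705584 ≈ -1.3944e-5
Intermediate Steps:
Z(s) = 1/219
1/(Z(165) - 71715) = 1/(1/219 - 71715) = 1/(-15705584/219) = -219/15705584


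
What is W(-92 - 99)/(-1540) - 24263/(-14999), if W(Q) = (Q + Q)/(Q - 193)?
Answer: 7171219031/4434904320 ≈ 1.6170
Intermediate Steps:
W(Q) = 2*Q/(-193 + Q) (W(Q) = (2*Q)/(-193 + Q) = 2*Q/(-193 + Q))
W(-92 - 99)/(-1540) - 24263/(-14999) = (2*(-92 - 99)/(-193 + (-92 - 99)))/(-1540) - 24263/(-14999) = (2*(-191)/(-193 - 191))*(-1/1540) - 24263*(-1/14999) = (2*(-191)/(-384))*(-1/1540) + 24263/14999 = (2*(-191)*(-1/384))*(-1/1540) + 24263/14999 = (191/192)*(-1/1540) + 24263/14999 = -191/295680 + 24263/14999 = 7171219031/4434904320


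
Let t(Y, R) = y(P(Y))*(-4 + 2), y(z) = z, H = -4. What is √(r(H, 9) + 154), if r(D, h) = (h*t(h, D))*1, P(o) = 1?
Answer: 2*√34 ≈ 11.662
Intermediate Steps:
t(Y, R) = -2 (t(Y, R) = 1*(-4 + 2) = 1*(-2) = -2)
r(D, h) = -2*h (r(D, h) = (h*(-2))*1 = -2*h*1 = -2*h)
√(r(H, 9) + 154) = √(-2*9 + 154) = √(-18 + 154) = √136 = 2*√34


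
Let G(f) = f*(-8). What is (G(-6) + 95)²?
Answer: 20449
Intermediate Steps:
G(f) = -8*f
(G(-6) + 95)² = (-8*(-6) + 95)² = (48 + 95)² = 143² = 20449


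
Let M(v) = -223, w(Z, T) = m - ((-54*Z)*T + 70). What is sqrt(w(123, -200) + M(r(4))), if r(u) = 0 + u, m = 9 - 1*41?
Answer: 5*I*sqrt(53149) ≈ 1152.7*I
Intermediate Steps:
m = -32 (m = 9 - 41 = -32)
r(u) = u
w(Z, T) = -102 + 54*T*Z (w(Z, T) = -32 - ((-54*Z)*T + 70) = -32 - (-54*T*Z + 70) = -32 - (70 - 54*T*Z) = -32 + (-70 + 54*T*Z) = -102 + 54*T*Z)
sqrt(w(123, -200) + M(r(4))) = sqrt((-102 + 54*(-200)*123) - 223) = sqrt((-102 - 1328400) - 223) = sqrt(-1328502 - 223) = sqrt(-1328725) = 5*I*sqrt(53149)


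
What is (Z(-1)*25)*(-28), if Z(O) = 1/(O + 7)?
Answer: -350/3 ≈ -116.67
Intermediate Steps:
Z(O) = 1/(7 + O)
(Z(-1)*25)*(-28) = (25/(7 - 1))*(-28) = (25/6)*(-28) = -350/3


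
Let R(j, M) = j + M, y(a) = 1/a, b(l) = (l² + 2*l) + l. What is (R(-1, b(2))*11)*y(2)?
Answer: 99/2 ≈ 49.500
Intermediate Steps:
b(l) = l² + 3*l
R(j, M) = M + j
(R(-1, b(2))*11)*y(2) = ((2*(3 + 2) - 1)*11)/2 = ((2*5 - 1)*11)*(½) = ((10 - 1)*11)*(½) = (9*11)*(½) = 99*(½) = 99/2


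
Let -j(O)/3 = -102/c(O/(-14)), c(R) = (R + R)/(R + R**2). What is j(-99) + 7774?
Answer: 126125/14 ≈ 9008.9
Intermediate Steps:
c(R) = 2*R/(R + R**2) (c(R) = (2*R)/(R + R**2) = 2*R/(R + R**2))
j(O) = 153 - 153*O/14 (j(O) = -(-306)/(2/(1 + O/(-14))) = -(-306)/(2/(1 + O*(-1/14))) = -(-306)/(2/(1 - O/14)) = -(-306)*(1/2 - O/28) = -3*(-51 + 51*O/14) = 153 - 153*O/14)
j(-99) + 7774 = (153 - 153/14*(-99)) + 7774 = (153 + 15147/14) + 7774 = 17289/14 + 7774 = 126125/14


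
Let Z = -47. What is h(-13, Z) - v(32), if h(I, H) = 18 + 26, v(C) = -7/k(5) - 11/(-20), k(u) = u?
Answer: 897/20 ≈ 44.850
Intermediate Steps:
v(C) = -17/20 (v(C) = -7/5 - 11/(-20) = -7*1/5 - 11*(-1/20) = -7/5 + 11/20 = -17/20)
h(I, H) = 44
h(-13, Z) - v(32) = 44 - 1*(-17/20) = 44 + 17/20 = 897/20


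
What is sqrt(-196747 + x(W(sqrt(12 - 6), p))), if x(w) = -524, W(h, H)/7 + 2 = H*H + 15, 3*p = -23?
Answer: 3*I*sqrt(21919) ≈ 444.15*I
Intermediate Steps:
p = -23/3 (p = (1/3)*(-23) = -23/3 ≈ -7.6667)
W(h, H) = 91 + 7*H**2 (W(h, H) = -14 + 7*(H*H + 15) = -14 + 7*(H**2 + 15) = -14 + 7*(15 + H**2) = -14 + (105 + 7*H**2) = 91 + 7*H**2)
sqrt(-196747 + x(W(sqrt(12 - 6), p))) = sqrt(-196747 - 524) = sqrt(-197271) = 3*I*sqrt(21919)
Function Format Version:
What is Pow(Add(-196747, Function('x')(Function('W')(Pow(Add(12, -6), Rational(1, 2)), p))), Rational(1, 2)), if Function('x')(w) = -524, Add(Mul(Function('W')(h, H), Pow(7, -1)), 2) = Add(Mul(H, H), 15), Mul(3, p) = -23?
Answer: Mul(3, I, Pow(21919, Rational(1, 2))) ≈ Mul(444.15, I)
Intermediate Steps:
p = Rational(-23, 3) (p = Mul(Rational(1, 3), -23) = Rational(-23, 3) ≈ -7.6667)
Function('W')(h, H) = Add(91, Mul(7, Pow(H, 2))) (Function('W')(h, H) = Add(-14, Mul(7, Add(Mul(H, H), 15))) = Add(-14, Mul(7, Add(Pow(H, 2), 15))) = Add(-14, Mul(7, Add(15, Pow(H, 2)))) = Add(-14, Add(105, Mul(7, Pow(H, 2)))) = Add(91, Mul(7, Pow(H, 2))))
Pow(Add(-196747, Function('x')(Function('W')(Pow(Add(12, -6), Rational(1, 2)), p))), Rational(1, 2)) = Pow(Add(-196747, -524), Rational(1, 2)) = Pow(-197271, Rational(1, 2)) = Mul(3, I, Pow(21919, Rational(1, 2)))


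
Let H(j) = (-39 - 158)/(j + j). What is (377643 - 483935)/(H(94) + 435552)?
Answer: -19982896/81883579 ≈ -0.24404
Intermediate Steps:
H(j) = -197/(2*j) (H(j) = -197*1/(2*j) = -197/(2*j))
(377643 - 483935)/(H(94) + 435552) = (377643 - 483935)/(-197/2/94 + 435552) = -106292/(-197/2*1/94 + 435552) = -106292/(-197/188 + 435552) = -106292/81883579/188 = -106292*188/81883579 = -19982896/81883579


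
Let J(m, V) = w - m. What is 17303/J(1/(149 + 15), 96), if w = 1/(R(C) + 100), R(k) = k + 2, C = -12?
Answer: 127696140/37 ≈ 3.4512e+6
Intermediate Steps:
R(k) = 2 + k
w = 1/90 (w = 1/((2 - 12) + 100) = 1/(-10 + 100) = 1/90 ≈ 0.011111)
J(m, V) = 1/90 - m
17303/J(1/(149 + 15), 96) = 17303/(1/90 - 1/(149 + 15)) = 17303/(1/90 - 1/164) = 17303/(37/7380) = 17303*(7380/37) = 127696140/37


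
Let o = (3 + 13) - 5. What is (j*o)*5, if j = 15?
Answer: 825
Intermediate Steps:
o = 11 (o = 16 - 5 = 11)
(j*o)*5 = (15*11)*5 = 165*5 = 825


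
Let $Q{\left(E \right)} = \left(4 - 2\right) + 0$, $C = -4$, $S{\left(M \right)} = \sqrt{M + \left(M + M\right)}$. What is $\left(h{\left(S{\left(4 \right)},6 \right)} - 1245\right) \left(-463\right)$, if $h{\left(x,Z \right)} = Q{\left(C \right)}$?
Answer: $575509$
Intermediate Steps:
$S{\left(M \right)} = \sqrt{3} \sqrt{M}$ ($S{\left(M \right)} = \sqrt{M + 2 M} = \sqrt{3 M} = \sqrt{3} \sqrt{M}$)
$Q{\left(E \right)} = 2$ ($Q{\left(E \right)} = 2 + 0 = 2$)
$h{\left(x,Z \right)} = 2$
$\left(h{\left(S{\left(4 \right)},6 \right)} - 1245\right) \left(-463\right) = \left(2 - 1245\right) \left(-463\right) = \left(-1243\right) \left(-463\right) = 575509$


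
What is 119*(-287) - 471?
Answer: -34624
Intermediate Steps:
119*(-287) - 471 = -34153 - 471 = -34624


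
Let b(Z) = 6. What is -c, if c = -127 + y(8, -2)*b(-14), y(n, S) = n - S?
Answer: 67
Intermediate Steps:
c = -67 (c = -127 + (8 - 1*(-2))*6 = -127 + (8 + 2)*6 = -127 + 10*6 = -127 + 60 = -67)
-c = -1*(-67) = 67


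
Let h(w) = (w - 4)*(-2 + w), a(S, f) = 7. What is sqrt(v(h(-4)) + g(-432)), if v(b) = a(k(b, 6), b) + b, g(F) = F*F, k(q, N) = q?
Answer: sqrt(186679) ≈ 432.06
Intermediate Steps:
g(F) = F**2
h(w) = (-4 + w)*(-2 + w)
v(b) = 7 + b
sqrt(v(h(-4)) + g(-432)) = sqrt((7 + (8 + (-4)**2 - 6*(-4))) + (-432)**2) = sqrt((7 + (8 + 16 + 24)) + 186624) = sqrt((7 + 48) + 186624) = sqrt(55 + 186624) = sqrt(186679)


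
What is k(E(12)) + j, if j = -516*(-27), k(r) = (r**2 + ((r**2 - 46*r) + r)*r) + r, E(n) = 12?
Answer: 9336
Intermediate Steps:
k(r) = r + r**2 + r*(r**2 - 45*r) (k(r) = (r**2 + (r**2 - 45*r)*r) + r = (r**2 + r*(r**2 - 45*r)) + r = r + r**2 + r*(r**2 - 45*r))
j = 13932
k(E(12)) + j = 12*(1 + 12**2 - 44*12) + 13932 = 12*(1 + 144 - 528) + 13932 = 12*(-383) + 13932 = -4596 + 13932 = 9336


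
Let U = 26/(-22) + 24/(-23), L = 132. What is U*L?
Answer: -6756/23 ≈ -293.74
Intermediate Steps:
U = -563/253 (U = 26*(-1/22) + 24*(-1/23) = -13/11 - 24/23 = -563/253 ≈ -2.2253)
U*L = -563/253*132 = -6756/23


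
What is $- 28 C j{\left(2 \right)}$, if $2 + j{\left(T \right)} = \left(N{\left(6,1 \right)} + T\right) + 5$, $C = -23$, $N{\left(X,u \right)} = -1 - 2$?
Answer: $1288$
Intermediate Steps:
$N{\left(X,u \right)} = -3$ ($N{\left(X,u \right)} = -1 - 2 = -3$)
$j{\left(T \right)} = T$ ($j{\left(T \right)} = -2 + \left(\left(-3 + T\right) + 5\right) = -2 + \left(2 + T\right) = T$)
$- 28 C j{\left(2 \right)} = \left(-28\right) \left(-23\right) 2 = 644 \cdot 2 = 1288$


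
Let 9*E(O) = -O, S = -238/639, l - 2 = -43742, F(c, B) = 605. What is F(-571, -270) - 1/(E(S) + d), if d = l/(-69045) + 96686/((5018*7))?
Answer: 963602173530506/1593499336669 ≈ 604.71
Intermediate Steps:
l = -43740 (l = 2 - 43742 = -43740)
S = -238/639 (S = -238*1/639 = -238/639 ≈ -0.37246)
E(O) = -O/9 (E(O) = (-O)/9 = -O/9)
d = 273736537/80842489 (d = -43740/(-69045) + 96686/((5018*7)) = -43740*(-1/69045) + 96686/35126 = 2916/4603 + 96686*(1/35126) = 2916/4603 + 48343/17563 = 273736537/80842489 ≈ 3.3860)
F(-571, -270) - 1/(E(S) + d) = 605 - 1/(-⅑*(-238/639) + 273736537/80842489) = 605 - 1/(238/5751 + 273736537/80842489) = 605 - 1/1593499336669/464925154239 = 605 - 1*464925154239/1593499336669 = 605 - 464925154239/1593499336669 = 963602173530506/1593499336669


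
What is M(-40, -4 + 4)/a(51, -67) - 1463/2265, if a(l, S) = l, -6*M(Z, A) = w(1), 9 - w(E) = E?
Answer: -77633/115515 ≈ -0.67206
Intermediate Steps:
w(E) = 9 - E
M(Z, A) = -4/3 (M(Z, A) = -(9 - 1*1)/6 = -(9 - 1)/6 = -1/6*8 = -4/3)
M(-40, -4 + 4)/a(51, -67) - 1463/2265 = -4/3/51 - 1463/2265 = -4/3*1/51 - 1463*1/2265 = -4/153 - 1463/2265 = -77633/115515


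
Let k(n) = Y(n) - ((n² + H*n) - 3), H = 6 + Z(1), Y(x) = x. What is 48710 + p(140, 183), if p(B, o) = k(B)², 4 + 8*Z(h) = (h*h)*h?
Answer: 1639553961/4 ≈ 4.0989e+8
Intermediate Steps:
Z(h) = -½ + h³/8 (Z(h) = -½ + ((h*h)*h)/8 = -½ + (h²*h)/8 = -½ + h³/8)
H = 45/8 (H = 6 + (-½ + (⅛)*1³) = 6 + (-½ + (⅛)*1) = 6 + (-½ + ⅛) = 6 - 3/8 = 45/8 ≈ 5.6250)
k(n) = 3 - n² - 37*n/8 (k(n) = n - ((n² + 45*n/8) - 3) = n - (-3 + n² + 45*n/8) = n + (3 - n² - 45*n/8) = 3 - n² - 37*n/8)
p(B, o) = (3 - B² - 37*B/8)²
48710 + p(140, 183) = 48710 + (-24 + 8*140² + 37*140)²/64 = 48710 + (-24 + 8*19600 + 5180)²/64 = 48710 + (-24 + 156800 + 5180)²/64 = 48710 + (1/64)*161956² = 48710 + (1/64)*26229745936 = 48710 + 1639359121/4 = 1639553961/4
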